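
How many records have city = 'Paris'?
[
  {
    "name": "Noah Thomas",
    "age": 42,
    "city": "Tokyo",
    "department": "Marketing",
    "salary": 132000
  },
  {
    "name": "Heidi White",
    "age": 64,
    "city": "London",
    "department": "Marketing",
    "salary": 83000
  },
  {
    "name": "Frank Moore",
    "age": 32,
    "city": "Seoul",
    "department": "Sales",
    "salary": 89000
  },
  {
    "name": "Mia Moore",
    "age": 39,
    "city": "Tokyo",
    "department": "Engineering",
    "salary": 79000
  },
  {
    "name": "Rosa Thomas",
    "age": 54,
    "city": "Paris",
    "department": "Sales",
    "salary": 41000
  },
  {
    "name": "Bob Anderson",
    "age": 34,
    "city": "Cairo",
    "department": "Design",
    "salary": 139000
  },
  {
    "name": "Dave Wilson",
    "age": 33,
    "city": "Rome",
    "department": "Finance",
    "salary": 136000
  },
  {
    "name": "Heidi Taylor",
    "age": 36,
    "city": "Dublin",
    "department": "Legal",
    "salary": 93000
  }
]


Data: 8 records
Condition: city = 'Paris'

Checking each record:
  Noah Thomas: Tokyo
  Heidi White: London
  Frank Moore: Seoul
  Mia Moore: Tokyo
  Rosa Thomas: Paris MATCH
  Bob Anderson: Cairo
  Dave Wilson: Rome
  Heidi Taylor: Dublin

Count: 1

1


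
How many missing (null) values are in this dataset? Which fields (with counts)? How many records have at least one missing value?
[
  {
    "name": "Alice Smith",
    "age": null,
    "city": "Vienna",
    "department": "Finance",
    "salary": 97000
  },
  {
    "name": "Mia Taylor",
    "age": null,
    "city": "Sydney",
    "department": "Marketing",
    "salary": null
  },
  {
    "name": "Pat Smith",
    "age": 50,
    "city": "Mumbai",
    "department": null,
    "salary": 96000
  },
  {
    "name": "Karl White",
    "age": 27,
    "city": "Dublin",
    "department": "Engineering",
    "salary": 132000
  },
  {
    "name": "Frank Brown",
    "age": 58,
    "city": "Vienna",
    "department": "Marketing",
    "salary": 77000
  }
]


Checking for missing (null) values in 5 records:

  Alice Smith: age
  Mia Taylor: age, salary
  Pat Smith: department
  Karl White: complete
  Frank Brown: complete

Per field:
  name: 0 missing
  age: 2 missing
  city: 0 missing
  department: 1 missing
  salary: 1 missing

Total missing values: 4
Records with any missing: 3

4 missing values (age: 2, department: 1, salary: 1); 3 incomplete records


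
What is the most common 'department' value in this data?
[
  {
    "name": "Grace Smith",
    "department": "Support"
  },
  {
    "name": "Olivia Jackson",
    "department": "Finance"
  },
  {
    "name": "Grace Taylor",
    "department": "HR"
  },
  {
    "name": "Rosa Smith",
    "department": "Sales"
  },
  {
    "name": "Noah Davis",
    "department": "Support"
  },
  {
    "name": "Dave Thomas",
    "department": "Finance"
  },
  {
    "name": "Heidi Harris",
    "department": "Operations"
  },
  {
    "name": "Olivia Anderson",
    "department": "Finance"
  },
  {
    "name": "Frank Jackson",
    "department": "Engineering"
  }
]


Counting 'department' values across 9 records:

  Finance: 3 ###
  Support: 2 ##
  HR: 1 #
  Sales: 1 #
  Operations: 1 #
  Engineering: 1 #

Most common: Finance (3 times)

Finance (3 times)


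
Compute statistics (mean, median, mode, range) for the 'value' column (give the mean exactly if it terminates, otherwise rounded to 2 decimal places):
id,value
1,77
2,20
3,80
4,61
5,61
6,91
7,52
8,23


Data: [77, 20, 80, 61, 61, 91, 52, 23]
Count: 8
Sum: 465
Mean: 465/8 = 58.125
Sorted: [20, 23, 52, 61, 61, 77, 80, 91]
Median: 61.0
Mode: 61 (2 times)
Range: 91 - 20 = 71
Min: 20, Max: 91

mean=58.125, median=61.0, mode=61, range=71


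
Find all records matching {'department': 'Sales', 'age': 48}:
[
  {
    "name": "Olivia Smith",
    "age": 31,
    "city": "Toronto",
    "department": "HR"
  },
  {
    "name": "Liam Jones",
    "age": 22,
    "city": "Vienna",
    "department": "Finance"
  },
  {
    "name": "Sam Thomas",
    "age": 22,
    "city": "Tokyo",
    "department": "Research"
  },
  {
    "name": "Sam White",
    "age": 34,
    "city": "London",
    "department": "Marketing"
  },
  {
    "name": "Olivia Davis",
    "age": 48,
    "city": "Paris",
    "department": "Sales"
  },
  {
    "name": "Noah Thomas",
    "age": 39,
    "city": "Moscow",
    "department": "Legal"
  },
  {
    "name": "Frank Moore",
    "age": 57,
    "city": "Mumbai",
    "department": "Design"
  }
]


Search criteria: {'department': 'Sales', 'age': 48}

Checking 7 records:
  Olivia Smith: {department: HR, age: 31}
  Liam Jones: {department: Finance, age: 22}
  Sam Thomas: {department: Research, age: 22}
  Sam White: {department: Marketing, age: 34}
  Olivia Davis: {department: Sales, age: 48} <-- MATCH
  Noah Thomas: {department: Legal, age: 39}
  Frank Moore: {department: Design, age: 57}

Matches: ["Olivia Davis"]

["Olivia Davis"]


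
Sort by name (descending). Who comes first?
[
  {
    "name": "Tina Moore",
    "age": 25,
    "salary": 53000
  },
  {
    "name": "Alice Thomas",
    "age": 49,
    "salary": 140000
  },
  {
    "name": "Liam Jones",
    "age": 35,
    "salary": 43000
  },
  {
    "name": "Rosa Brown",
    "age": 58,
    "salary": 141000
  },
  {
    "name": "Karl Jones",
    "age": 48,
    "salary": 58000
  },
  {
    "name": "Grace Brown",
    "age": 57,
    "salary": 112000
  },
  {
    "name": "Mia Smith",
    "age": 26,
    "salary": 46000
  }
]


Sort by: name (descending)

Sorted order:
  1. Tina Moore (name = Tina Moore)
  2. Rosa Brown (name = Rosa Brown)
  3. Mia Smith (name = Mia Smith)
  4. Liam Jones (name = Liam Jones)
  5. Karl Jones (name = Karl Jones)
  6. Grace Brown (name = Grace Brown)
  7. Alice Thomas (name = Alice Thomas)

First: Tina Moore

Tina Moore


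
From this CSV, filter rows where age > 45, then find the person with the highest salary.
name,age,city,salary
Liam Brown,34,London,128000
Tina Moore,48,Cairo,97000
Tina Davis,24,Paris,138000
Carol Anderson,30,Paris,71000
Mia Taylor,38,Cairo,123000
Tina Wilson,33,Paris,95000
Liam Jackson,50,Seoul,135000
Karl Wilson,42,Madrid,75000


Filter: age > 45
Sort by: salary (descending)

Filtered records (2):
  Liam Jackson, age 50, salary $135000
  Tina Moore, age 48, salary $97000

Highest salary: Liam Jackson ($135000)

Liam Jackson


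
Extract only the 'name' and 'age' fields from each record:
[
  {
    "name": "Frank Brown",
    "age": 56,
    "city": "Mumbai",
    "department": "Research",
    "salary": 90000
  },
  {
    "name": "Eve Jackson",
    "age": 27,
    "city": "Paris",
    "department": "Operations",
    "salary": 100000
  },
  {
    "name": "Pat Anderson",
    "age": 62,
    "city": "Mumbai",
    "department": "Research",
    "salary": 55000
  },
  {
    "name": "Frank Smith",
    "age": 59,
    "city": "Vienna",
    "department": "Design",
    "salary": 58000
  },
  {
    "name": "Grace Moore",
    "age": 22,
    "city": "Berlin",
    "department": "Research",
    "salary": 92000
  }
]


Original: 5 records with fields: name, age, city, department, salary
Keep: ['name', 'age']
Drop: ['city', 'department', 'salary']
Result: 5 records, 2 fields each

[
  {
    "name": "Frank Brown",
    "age": 56
  },
  {
    "name": "Eve Jackson",
    "age": 27
  },
  {
    "name": "Pat Anderson",
    "age": 62
  },
  {
    "name": "Frank Smith",
    "age": 59
  },
  {
    "name": "Grace Moore",
    "age": 22
  }
]


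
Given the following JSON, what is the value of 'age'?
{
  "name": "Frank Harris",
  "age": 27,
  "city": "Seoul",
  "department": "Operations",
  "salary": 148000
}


Looking up field 'age'
Value: 27

27


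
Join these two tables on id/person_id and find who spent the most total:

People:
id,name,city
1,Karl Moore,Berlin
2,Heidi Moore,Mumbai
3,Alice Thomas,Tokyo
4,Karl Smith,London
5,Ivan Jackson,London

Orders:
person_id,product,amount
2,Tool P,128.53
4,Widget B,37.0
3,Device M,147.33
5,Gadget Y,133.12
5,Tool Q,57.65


Join on: people.id = orders.person_id

Joined rows:
  Heidi Moore (Mumbai) bought Tool P for $128.53
  Karl Smith (London) bought Widget B for $37.0
  Alice Thomas (Tokyo) bought Device M for $147.33
  Ivan Jackson (London) bought Gadget Y for $133.12
  Ivan Jackson (London) bought Tool Q for $57.65

Total per person:
  Ivan Jackson: $190.77
  Alice Thomas: $147.33
  Heidi Moore: $128.53
  Karl Smith: $37.00

Top spender: Ivan Jackson ($190.77)

Ivan Jackson ($190.77)


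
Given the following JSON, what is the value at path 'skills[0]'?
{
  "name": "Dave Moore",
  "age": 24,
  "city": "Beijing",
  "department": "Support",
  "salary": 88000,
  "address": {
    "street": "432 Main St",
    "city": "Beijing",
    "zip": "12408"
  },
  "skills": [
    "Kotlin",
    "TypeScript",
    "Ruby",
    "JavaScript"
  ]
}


Query: skills[0]
Path: skills -> first element
Value: Kotlin

Kotlin


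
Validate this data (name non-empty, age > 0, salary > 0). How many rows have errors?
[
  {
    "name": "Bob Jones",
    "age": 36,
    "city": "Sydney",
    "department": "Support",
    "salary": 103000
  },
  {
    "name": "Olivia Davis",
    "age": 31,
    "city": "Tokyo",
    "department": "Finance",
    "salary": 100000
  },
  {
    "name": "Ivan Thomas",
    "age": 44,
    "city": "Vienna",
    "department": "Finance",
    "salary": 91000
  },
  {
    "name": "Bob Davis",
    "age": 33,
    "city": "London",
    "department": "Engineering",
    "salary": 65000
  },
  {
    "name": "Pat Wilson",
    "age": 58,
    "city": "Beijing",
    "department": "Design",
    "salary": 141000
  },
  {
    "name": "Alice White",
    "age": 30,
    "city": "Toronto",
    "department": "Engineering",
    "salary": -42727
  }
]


Validating 6 records:
Rules: name non-empty, age > 0, salary > 0

  Row 1 (Bob Jones): OK
  Row 2 (Olivia Davis): OK
  Row 3 (Ivan Thomas): OK
  Row 4 (Bob Davis): OK
  Row 5 (Pat Wilson): OK
  Row 6 (Alice White): negative salary: -42727

Total errors: 1

1 errors


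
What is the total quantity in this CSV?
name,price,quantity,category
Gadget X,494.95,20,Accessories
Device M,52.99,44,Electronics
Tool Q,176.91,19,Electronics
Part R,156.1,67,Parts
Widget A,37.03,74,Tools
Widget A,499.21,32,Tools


Computing total quantity:
Values: [20, 44, 19, 67, 74, 32]
Sum = 256

256


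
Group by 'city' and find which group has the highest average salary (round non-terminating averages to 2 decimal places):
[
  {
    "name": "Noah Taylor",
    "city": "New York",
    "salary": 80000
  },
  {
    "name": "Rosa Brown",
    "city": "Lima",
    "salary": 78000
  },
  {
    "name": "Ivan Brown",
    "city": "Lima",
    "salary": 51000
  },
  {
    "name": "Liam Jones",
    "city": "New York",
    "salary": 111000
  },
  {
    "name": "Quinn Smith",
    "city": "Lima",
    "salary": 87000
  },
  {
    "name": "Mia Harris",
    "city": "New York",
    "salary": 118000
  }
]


Group by: city

Groups:
  Lima: 3 people, avg salary = 216000/3 = $72000
  New York: 3 people, avg salary = 309000/3 = $103000

Highest average salary: New York ($103000)

New York ($103000)


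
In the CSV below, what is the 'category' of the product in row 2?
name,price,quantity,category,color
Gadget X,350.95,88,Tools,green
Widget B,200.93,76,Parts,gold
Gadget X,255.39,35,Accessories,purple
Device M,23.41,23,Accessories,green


Query: Row 2 ('Widget B'), column 'category'
Value: Parts

Parts


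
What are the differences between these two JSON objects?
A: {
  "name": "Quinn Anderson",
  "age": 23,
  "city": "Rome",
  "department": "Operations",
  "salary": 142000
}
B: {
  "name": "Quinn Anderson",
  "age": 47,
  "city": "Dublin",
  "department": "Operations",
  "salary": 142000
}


Comparing each field (in key order):
  name: same
  age: DIFFERENT
  city: DIFFERENT
  department: same
  salary: same
Differences:
  age: 23 -> 47
  city: Rome -> Dublin

2 field(s) changed

2 changes: age, city


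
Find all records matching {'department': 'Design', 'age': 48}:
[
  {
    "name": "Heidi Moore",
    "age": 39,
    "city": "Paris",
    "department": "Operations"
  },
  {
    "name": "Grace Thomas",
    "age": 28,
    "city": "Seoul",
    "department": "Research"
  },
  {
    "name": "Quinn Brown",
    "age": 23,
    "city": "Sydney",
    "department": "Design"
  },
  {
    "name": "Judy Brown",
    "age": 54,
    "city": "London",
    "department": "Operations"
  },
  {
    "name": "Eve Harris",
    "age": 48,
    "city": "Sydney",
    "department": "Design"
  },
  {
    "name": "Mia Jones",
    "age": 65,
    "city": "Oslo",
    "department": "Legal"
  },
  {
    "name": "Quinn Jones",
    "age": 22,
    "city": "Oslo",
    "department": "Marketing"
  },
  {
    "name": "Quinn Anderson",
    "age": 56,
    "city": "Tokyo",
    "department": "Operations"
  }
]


Search criteria: {'department': 'Design', 'age': 48}

Checking 8 records:
  Heidi Moore: {department: Operations, age: 39}
  Grace Thomas: {department: Research, age: 28}
  Quinn Brown: {department: Design, age: 23}
  Judy Brown: {department: Operations, age: 54}
  Eve Harris: {department: Design, age: 48} <-- MATCH
  Mia Jones: {department: Legal, age: 65}
  Quinn Jones: {department: Marketing, age: 22}
  Quinn Anderson: {department: Operations, age: 56}

Matches: ["Eve Harris"]

["Eve Harris"]


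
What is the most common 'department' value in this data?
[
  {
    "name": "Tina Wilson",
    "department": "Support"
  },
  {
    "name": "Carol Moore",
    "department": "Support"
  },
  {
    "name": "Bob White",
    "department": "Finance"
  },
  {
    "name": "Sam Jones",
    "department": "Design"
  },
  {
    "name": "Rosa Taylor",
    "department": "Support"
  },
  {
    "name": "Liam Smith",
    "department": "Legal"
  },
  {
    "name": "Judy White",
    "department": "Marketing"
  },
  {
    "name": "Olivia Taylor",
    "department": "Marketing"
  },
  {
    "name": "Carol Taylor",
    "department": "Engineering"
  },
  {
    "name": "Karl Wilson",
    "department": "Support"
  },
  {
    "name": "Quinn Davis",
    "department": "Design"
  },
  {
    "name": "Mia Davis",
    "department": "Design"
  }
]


Counting 'department' values across 12 records:

  Support: 4 ####
  Design: 3 ###
  Marketing: 2 ##
  Finance: 1 #
  Legal: 1 #
  Engineering: 1 #

Most common: Support (4 times)

Support (4 times)


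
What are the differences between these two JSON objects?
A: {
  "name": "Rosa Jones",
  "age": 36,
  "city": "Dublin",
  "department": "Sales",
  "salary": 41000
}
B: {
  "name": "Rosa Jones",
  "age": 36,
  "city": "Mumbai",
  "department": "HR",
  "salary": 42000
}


Comparing each field (in key order):
  name: same
  age: same
  city: DIFFERENT
  department: DIFFERENT
  salary: DIFFERENT
Differences:
  city: Dublin -> Mumbai
  department: Sales -> HR
  salary: 41000 -> 42000

3 field(s) changed

3 changes: city, department, salary


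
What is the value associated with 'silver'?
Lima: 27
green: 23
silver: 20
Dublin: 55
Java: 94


Looking up key 'silver'
Value: 20

20


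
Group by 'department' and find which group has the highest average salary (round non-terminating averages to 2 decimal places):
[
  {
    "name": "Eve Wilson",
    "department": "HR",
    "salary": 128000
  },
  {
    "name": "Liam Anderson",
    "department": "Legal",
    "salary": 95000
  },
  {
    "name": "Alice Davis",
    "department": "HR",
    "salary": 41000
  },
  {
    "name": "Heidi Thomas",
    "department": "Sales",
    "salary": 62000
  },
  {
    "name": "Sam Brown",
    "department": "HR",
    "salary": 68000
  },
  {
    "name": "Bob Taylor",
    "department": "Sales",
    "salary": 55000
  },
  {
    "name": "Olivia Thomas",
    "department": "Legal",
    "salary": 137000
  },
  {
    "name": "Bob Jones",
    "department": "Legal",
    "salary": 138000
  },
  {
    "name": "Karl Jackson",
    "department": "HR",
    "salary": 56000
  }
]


Group by: department

Groups:
  HR: 4 people, avg salary = 293000/4 = $73250
  Legal: 3 people, avg salary = 370000/3 ≈ $123333.33
  Sales: 2 people, avg salary = 117000/2 = $58500

Highest average salary: Legal (≈$123333.33)

Legal (≈$123333.33)


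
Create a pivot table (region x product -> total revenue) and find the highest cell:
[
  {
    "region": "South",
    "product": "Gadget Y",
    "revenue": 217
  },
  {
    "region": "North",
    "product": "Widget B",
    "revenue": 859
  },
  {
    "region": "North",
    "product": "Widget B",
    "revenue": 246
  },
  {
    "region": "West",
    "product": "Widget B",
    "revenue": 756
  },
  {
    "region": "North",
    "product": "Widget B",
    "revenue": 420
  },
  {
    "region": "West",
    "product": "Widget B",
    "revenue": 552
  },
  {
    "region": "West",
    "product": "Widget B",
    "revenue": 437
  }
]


Pivot: region (rows) x product (columns) -> total revenue

     Gadget Y      Widget B    
North            0          1525  
South          217             0  
West             0          1745  

Highest: West / Widget B = $1745

West / Widget B = $1745


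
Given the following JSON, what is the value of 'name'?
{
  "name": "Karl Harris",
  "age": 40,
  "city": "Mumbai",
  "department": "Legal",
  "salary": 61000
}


Looking up field 'name'
Value: Karl Harris

Karl Harris


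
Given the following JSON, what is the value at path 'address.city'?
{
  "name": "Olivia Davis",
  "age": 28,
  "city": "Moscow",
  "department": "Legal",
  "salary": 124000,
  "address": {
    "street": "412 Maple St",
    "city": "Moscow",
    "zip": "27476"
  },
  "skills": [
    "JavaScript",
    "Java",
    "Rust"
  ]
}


Query: address.city
Path: address -> city
Value: Moscow

Moscow


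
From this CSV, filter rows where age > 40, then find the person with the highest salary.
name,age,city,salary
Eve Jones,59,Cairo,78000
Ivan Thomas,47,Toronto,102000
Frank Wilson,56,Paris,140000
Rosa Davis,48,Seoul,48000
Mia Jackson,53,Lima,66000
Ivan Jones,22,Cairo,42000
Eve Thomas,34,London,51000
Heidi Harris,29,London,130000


Filter: age > 40
Sort by: salary (descending)

Filtered records (5):
  Frank Wilson, age 56, salary $140000
  Ivan Thomas, age 47, salary $102000
  Eve Jones, age 59, salary $78000
  Mia Jackson, age 53, salary $66000
  Rosa Davis, age 48, salary $48000

Highest salary: Frank Wilson ($140000)

Frank Wilson


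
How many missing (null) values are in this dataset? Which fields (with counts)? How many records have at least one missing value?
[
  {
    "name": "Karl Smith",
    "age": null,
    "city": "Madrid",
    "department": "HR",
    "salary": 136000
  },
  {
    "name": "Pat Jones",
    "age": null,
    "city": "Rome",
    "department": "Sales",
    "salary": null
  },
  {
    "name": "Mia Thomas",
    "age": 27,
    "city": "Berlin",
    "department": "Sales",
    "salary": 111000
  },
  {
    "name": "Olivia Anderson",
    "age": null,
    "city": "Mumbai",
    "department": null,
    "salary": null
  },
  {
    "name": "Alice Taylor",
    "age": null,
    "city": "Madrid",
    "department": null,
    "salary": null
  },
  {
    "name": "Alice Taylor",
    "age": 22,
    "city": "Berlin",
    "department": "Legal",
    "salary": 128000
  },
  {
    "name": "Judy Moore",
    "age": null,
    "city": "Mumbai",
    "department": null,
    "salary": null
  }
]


Checking for missing (null) values in 7 records:

  Karl Smith: age
  Pat Jones: age, salary
  Mia Thomas: complete
  Olivia Anderson: age, department, salary
  Alice Taylor: age, department, salary
  Alice Taylor: complete
  Judy Moore: age, department, salary

Per field:
  name: 0 missing
  age: 5 missing
  city: 0 missing
  department: 3 missing
  salary: 4 missing

Total missing values: 12
Records with any missing: 5

12 missing values (age: 5, department: 3, salary: 4); 5 incomplete records


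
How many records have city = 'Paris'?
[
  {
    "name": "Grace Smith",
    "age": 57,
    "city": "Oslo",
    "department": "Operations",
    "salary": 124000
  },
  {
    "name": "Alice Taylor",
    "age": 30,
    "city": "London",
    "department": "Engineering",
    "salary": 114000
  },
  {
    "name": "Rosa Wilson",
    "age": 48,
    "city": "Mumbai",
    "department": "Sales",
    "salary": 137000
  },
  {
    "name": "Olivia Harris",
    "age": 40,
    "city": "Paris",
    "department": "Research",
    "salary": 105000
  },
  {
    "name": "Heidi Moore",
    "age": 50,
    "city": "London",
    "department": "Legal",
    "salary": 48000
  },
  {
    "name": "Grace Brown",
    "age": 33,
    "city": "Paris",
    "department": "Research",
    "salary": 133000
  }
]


Data: 6 records
Condition: city = 'Paris'

Checking each record:
  Grace Smith: Oslo
  Alice Taylor: London
  Rosa Wilson: Mumbai
  Olivia Harris: Paris MATCH
  Heidi Moore: London
  Grace Brown: Paris MATCH

Count: 2

2


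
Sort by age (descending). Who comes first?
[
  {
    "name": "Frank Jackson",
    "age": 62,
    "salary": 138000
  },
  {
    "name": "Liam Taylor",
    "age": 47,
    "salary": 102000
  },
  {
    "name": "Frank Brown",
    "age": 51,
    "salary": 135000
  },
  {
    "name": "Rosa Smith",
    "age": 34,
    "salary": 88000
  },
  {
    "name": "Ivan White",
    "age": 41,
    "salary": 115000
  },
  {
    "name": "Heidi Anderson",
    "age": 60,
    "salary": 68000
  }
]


Sort by: age (descending)

Sorted order:
  1. Frank Jackson (age = 62)
  2. Heidi Anderson (age = 60)
  3. Frank Brown (age = 51)
  4. Liam Taylor (age = 47)
  5. Ivan White (age = 41)
  6. Rosa Smith (age = 34)

First: Frank Jackson

Frank Jackson


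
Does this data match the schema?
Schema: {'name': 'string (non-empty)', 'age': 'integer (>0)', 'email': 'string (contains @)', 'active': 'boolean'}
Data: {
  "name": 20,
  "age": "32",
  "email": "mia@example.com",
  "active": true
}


Validating each field against schema:
  name: FAIL (20 is not a string)
  age: FAIL ("32" is not an integer)
  email: OK (string with @)
  active: OK (boolean)

Result: INVALID (2 errors: name, age)

INVALID (2 errors: name, age)


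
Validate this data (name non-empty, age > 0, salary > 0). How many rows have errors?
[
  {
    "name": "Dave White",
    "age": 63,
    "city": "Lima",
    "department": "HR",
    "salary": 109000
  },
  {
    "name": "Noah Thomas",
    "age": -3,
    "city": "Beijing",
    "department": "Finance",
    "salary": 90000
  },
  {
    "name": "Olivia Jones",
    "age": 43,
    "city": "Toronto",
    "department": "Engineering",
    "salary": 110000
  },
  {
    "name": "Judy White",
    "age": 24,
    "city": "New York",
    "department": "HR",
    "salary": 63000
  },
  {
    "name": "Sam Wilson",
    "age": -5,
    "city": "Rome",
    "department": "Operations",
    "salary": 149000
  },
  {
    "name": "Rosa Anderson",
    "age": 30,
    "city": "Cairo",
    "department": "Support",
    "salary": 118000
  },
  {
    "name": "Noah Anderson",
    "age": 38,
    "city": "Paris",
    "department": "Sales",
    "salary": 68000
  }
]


Validating 7 records:
Rules: name non-empty, age > 0, salary > 0

  Row 1 (Dave White): OK
  Row 2 (Noah Thomas): negative age: -3
  Row 3 (Olivia Jones): OK
  Row 4 (Judy White): OK
  Row 5 (Sam Wilson): negative age: -5
  Row 6 (Rosa Anderson): OK
  Row 7 (Noah Anderson): OK

Total errors: 2

2 errors


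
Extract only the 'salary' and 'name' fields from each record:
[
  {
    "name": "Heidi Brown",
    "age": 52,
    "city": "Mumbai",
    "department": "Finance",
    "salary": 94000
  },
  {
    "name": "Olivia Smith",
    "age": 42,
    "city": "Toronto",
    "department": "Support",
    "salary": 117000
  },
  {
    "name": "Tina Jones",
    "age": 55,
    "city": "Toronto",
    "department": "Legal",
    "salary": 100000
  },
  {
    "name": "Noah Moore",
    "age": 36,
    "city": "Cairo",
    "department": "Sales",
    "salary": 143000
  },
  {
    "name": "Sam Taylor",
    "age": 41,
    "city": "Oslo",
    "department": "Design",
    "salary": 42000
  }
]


Original: 5 records with fields: name, age, city, department, salary
Keep: ['salary', 'name']
Drop: ['age', 'city', 'department']
Result: 5 records, 2 fields each

[
  {
    "salary": 94000,
    "name": "Heidi Brown"
  },
  {
    "salary": 117000,
    "name": "Olivia Smith"
  },
  {
    "salary": 100000,
    "name": "Tina Jones"
  },
  {
    "salary": 143000,
    "name": "Noah Moore"
  },
  {
    "salary": 42000,
    "name": "Sam Taylor"
  }
]


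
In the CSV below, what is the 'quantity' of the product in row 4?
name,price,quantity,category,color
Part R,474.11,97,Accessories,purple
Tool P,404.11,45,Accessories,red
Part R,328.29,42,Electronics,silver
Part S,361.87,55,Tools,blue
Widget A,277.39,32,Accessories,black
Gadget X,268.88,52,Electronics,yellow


Query: Row 4 ('Part S'), column 'quantity'
Value: 55

55


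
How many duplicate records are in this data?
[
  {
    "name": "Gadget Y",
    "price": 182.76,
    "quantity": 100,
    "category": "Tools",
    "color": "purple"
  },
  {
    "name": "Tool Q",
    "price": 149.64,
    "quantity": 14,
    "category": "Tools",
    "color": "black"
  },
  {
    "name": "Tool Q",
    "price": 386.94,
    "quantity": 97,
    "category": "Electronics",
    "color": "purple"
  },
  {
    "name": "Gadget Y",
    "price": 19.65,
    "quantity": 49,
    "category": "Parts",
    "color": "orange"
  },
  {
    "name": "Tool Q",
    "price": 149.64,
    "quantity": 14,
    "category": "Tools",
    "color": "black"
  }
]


Checking 5 records for duplicates:

  Row 1: Gadget Y ($182.76, qty 100)
  Row 2: Tool Q ($149.64, qty 14)
  Row 3: Tool Q ($386.94, qty 97)
  Row 4: Gadget Y ($19.65, qty 49)
  Row 5: Tool Q ($149.64, qty 14) <-- DUPLICATE

Duplicates found: 1
Unique records: 4

1 duplicates, 4 unique


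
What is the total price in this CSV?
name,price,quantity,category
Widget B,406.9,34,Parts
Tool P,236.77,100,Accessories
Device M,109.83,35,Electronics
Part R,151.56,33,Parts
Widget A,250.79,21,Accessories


Computing total price:
Values: [406.9, 236.77, 109.83, 151.56, 250.79]
Sum = 1155.85

1155.85


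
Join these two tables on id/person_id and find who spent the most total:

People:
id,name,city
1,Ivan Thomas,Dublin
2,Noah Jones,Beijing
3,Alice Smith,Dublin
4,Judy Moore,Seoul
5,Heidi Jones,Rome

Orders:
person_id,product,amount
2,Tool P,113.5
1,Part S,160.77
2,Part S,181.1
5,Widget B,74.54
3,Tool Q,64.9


Join on: people.id = orders.person_id

Joined rows:
  Noah Jones (Beijing) bought Tool P for $113.5
  Ivan Thomas (Dublin) bought Part S for $160.77
  Noah Jones (Beijing) bought Part S for $181.1
  Heidi Jones (Rome) bought Widget B for $74.54
  Alice Smith (Dublin) bought Tool Q for $64.9

Total per person:
  Noah Jones: $294.60
  Ivan Thomas: $160.77
  Heidi Jones: $74.54
  Alice Smith: $64.90

Top spender: Noah Jones ($294.60)

Noah Jones ($294.60)


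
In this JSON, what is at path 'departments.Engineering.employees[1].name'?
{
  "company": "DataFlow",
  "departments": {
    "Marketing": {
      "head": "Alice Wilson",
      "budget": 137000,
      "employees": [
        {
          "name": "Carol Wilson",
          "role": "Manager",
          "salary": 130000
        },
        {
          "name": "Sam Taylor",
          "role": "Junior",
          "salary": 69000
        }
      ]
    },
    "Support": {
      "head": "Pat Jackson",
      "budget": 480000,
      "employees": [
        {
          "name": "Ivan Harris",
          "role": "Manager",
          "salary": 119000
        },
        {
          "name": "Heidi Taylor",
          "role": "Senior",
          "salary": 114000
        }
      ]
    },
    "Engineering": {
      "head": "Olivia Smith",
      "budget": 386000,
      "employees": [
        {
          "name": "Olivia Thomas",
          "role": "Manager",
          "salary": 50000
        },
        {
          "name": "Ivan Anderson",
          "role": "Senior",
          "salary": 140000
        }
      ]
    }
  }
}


Path: departments.Engineering.employees[1].name

Navigate:
  -> departments
  -> Engineering
  -> employees[1].name = 'Ivan Anderson'

Ivan Anderson


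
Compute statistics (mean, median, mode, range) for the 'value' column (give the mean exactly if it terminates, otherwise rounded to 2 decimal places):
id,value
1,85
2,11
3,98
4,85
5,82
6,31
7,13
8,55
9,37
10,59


Data: [85, 11, 98, 85, 82, 31, 13, 55, 37, 59]
Count: 10
Sum: 556
Mean: 556/10 = 55.6
Sorted: [11, 13, 31, 37, 55, 59, 82, 85, 85, 98]
Median: 57.0
Mode: 85 (2 times)
Range: 98 - 11 = 87
Min: 11, Max: 98

mean=55.6, median=57.0, mode=85, range=87


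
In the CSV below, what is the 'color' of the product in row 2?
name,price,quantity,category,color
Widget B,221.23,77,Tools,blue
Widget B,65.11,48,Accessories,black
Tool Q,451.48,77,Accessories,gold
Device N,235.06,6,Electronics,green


Query: Row 2 ('Widget B'), column 'color'
Value: black

black


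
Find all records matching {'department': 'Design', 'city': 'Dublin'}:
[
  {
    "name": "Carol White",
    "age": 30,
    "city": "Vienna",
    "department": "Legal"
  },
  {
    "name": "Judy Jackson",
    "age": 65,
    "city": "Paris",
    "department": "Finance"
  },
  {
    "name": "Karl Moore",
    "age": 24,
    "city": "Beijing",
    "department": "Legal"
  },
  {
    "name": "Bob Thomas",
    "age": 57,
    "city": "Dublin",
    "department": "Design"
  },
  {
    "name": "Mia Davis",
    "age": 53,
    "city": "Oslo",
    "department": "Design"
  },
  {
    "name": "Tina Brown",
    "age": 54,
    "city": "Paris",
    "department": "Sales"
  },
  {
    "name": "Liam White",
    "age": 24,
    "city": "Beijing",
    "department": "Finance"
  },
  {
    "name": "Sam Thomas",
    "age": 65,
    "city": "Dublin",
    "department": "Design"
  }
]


Search criteria: {'department': 'Design', 'city': 'Dublin'}

Checking 8 records:
  Carol White: {department: Legal, city: Vienna}
  Judy Jackson: {department: Finance, city: Paris}
  Karl Moore: {department: Legal, city: Beijing}
  Bob Thomas: {department: Design, city: Dublin} <-- MATCH
  Mia Davis: {department: Design, city: Oslo}
  Tina Brown: {department: Sales, city: Paris}
  Liam White: {department: Finance, city: Beijing}
  Sam Thomas: {department: Design, city: Dublin} <-- MATCH

Matches: ["Bob Thomas", "Sam Thomas"]

["Bob Thomas", "Sam Thomas"]


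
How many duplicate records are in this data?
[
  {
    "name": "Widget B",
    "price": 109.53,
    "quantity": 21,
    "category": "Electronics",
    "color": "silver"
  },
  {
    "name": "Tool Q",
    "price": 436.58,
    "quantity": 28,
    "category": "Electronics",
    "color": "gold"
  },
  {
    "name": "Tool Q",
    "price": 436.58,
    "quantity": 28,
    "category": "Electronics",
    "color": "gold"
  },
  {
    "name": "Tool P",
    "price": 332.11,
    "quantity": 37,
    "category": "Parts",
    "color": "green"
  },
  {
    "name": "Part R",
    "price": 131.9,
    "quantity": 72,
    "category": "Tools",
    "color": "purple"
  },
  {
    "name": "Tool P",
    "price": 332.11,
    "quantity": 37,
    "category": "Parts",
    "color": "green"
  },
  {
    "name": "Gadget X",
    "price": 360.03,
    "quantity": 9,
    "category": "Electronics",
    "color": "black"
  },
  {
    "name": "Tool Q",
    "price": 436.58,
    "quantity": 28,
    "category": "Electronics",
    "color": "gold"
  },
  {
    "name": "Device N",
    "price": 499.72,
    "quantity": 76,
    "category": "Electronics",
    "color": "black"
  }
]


Checking 9 records for duplicates:

  Row 1: Widget B ($109.53, qty 21)
  Row 2: Tool Q ($436.58, qty 28)
  Row 3: Tool Q ($436.58, qty 28) <-- DUPLICATE
  Row 4: Tool P ($332.11, qty 37)
  Row 5: Part R ($131.9, qty 72)
  Row 6: Tool P ($332.11, qty 37) <-- DUPLICATE
  Row 7: Gadget X ($360.03, qty 9)
  Row 8: Tool Q ($436.58, qty 28) <-- DUPLICATE
  Row 9: Device N ($499.72, qty 76)

Duplicates found: 3
Unique records: 6

3 duplicates, 6 unique


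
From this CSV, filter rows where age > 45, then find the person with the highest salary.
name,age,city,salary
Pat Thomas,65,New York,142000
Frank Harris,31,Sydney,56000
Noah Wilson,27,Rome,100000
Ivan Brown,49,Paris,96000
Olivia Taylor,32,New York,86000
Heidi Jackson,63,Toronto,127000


Filter: age > 45
Sort by: salary (descending)

Filtered records (3):
  Pat Thomas, age 65, salary $142000
  Heidi Jackson, age 63, salary $127000
  Ivan Brown, age 49, salary $96000

Highest salary: Pat Thomas ($142000)

Pat Thomas


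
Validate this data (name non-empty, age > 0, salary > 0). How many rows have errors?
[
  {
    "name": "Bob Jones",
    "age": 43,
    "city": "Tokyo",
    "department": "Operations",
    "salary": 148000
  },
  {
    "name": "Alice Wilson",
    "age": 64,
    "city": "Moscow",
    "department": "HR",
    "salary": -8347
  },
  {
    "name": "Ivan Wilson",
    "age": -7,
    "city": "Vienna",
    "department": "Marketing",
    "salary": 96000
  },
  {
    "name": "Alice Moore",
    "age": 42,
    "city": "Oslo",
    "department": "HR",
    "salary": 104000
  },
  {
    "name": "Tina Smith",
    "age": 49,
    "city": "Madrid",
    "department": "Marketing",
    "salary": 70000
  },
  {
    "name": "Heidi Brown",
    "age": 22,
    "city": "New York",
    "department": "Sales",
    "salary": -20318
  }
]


Validating 6 records:
Rules: name non-empty, age > 0, salary > 0

  Row 1 (Bob Jones): OK
  Row 2 (Alice Wilson): negative salary: -8347
  Row 3 (Ivan Wilson): negative age: -7
  Row 4 (Alice Moore): OK
  Row 5 (Tina Smith): OK
  Row 6 (Heidi Brown): negative salary: -20318

Total errors: 3

3 errors


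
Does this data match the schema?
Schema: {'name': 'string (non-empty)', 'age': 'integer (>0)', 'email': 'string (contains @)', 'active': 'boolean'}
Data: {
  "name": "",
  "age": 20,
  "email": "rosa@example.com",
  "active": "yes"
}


Validating each field against schema:
  name: FAIL ("" is an empty string)
  age: OK (positive integer)
  email: OK (string with @)
  active: FAIL ("yes" is not a boolean)

Result: INVALID (2 errors: name, active)

INVALID (2 errors: name, active)


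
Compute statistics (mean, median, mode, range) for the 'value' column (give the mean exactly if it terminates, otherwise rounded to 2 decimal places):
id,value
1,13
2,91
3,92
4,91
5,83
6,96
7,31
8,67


Data: [13, 91, 92, 91, 83, 96, 31, 67]
Count: 8
Sum: 564
Mean: 564/8 = 70.5
Sorted: [13, 31, 67, 83, 91, 91, 92, 96]
Median: 87.0
Mode: 91 (2 times)
Range: 96 - 13 = 83
Min: 13, Max: 96

mean=70.5, median=87.0, mode=91, range=83


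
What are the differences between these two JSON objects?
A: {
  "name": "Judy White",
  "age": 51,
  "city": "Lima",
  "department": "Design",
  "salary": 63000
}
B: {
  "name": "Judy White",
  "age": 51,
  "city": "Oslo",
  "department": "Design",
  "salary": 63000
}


Comparing each field (in key order):
  name: same
  age: same
  city: DIFFERENT
  department: same
  salary: same
Differences:
  city: Lima -> Oslo

1 field(s) changed

1 change: city


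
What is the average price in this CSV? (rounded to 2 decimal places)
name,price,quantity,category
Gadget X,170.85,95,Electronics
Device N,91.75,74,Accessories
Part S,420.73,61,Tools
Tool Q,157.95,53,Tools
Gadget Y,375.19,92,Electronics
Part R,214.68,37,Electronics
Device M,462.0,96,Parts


Computing average price:
Values: [170.85, 91.75, 420.73, 157.95, 375.19, 214.68, 462.0]
Sum = 1893.15
Count = 7
Average = 1893.15/7 = 270.45

270.45


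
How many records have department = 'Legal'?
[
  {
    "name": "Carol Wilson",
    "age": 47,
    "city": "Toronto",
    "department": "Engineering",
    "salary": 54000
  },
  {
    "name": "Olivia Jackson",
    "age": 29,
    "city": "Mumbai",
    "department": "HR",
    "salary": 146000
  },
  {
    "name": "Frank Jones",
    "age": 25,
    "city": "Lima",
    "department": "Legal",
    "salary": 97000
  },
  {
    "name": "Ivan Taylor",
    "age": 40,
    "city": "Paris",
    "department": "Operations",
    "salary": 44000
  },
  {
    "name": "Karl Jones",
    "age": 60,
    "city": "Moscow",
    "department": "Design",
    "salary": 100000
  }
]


Data: 5 records
Condition: department = 'Legal'

Checking each record:
  Carol Wilson: Engineering
  Olivia Jackson: HR
  Frank Jones: Legal MATCH
  Ivan Taylor: Operations
  Karl Jones: Design

Count: 1

1


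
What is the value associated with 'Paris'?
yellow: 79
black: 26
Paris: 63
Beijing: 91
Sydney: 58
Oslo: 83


Looking up key 'Paris'
Value: 63

63


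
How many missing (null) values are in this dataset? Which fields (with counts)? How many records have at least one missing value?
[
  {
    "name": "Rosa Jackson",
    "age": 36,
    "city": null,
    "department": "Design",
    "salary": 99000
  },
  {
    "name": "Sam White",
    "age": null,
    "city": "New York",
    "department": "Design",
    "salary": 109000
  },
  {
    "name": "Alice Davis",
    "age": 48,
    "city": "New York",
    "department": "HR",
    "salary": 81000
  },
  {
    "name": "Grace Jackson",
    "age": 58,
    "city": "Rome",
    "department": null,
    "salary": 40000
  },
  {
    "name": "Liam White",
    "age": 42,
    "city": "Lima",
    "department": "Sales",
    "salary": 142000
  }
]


Checking for missing (null) values in 5 records:

  Rosa Jackson: city
  Sam White: age
  Alice Davis: complete
  Grace Jackson: department
  Liam White: complete

Per field:
  name: 0 missing
  age: 1 missing
  city: 1 missing
  department: 1 missing
  salary: 0 missing

Total missing values: 3
Records with any missing: 3

3 missing values (age: 1, city: 1, department: 1); 3 incomplete records


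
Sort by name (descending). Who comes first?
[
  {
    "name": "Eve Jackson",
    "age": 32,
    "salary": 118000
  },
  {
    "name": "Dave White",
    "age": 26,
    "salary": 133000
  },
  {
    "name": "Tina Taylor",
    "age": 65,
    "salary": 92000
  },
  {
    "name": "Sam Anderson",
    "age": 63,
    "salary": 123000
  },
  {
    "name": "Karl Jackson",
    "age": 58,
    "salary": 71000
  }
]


Sort by: name (descending)

Sorted order:
  1. Tina Taylor (name = Tina Taylor)
  2. Sam Anderson (name = Sam Anderson)
  3. Karl Jackson (name = Karl Jackson)
  4. Eve Jackson (name = Eve Jackson)
  5. Dave White (name = Dave White)

First: Tina Taylor

Tina Taylor


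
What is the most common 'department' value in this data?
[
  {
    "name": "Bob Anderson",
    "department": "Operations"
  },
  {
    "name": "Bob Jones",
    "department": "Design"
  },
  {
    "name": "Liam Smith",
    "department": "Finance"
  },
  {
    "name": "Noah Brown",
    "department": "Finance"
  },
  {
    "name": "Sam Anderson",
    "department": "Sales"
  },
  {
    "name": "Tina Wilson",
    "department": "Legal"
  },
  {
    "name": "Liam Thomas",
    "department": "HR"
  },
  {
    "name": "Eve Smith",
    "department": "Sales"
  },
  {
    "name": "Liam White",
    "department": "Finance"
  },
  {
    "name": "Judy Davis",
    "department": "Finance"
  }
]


Counting 'department' values across 10 records:

  Finance: 4 ####
  Sales: 2 ##
  Operations: 1 #
  Design: 1 #
  Legal: 1 #
  HR: 1 #

Most common: Finance (4 times)

Finance (4 times)


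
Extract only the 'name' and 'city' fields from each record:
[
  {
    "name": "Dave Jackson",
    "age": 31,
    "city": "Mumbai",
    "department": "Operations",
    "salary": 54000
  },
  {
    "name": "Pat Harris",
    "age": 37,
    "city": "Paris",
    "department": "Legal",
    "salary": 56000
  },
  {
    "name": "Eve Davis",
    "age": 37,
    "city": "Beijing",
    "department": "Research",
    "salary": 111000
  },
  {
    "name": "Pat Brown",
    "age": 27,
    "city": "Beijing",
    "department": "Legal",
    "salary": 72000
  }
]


Original: 4 records with fields: name, age, city, department, salary
Keep: ['name', 'city']
Drop: ['age', 'department', 'salary']
Result: 4 records, 2 fields each

[
  {
    "name": "Dave Jackson",
    "city": "Mumbai"
  },
  {
    "name": "Pat Harris",
    "city": "Paris"
  },
  {
    "name": "Eve Davis",
    "city": "Beijing"
  },
  {
    "name": "Pat Brown",
    "city": "Beijing"
  }
]


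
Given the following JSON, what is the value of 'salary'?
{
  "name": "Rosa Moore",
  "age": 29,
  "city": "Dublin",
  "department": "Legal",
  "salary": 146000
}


Looking up field 'salary'
Value: 146000

146000


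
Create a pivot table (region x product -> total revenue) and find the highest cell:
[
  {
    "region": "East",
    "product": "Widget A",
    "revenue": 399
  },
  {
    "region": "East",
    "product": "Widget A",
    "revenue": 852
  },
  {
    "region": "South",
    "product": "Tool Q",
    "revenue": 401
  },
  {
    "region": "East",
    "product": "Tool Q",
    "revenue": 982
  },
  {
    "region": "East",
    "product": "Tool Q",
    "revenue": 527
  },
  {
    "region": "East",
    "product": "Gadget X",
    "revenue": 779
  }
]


Pivot: region (rows) x product (columns) -> total revenue

     Gadget X      Tool Q        Widget A    
East           779          1509          1251  
South            0           401             0  

Highest: East / Tool Q = $1509

East / Tool Q = $1509
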